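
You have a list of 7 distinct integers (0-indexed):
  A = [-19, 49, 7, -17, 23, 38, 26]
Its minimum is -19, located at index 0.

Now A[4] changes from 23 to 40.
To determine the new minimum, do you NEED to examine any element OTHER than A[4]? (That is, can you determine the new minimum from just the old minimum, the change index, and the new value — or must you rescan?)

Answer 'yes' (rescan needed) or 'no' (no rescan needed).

Old min = -19 at index 0
Change at index 4: 23 -> 40
Index 4 was NOT the min. New min = min(-19, 40). No rescan of other elements needed.
Needs rescan: no

Answer: no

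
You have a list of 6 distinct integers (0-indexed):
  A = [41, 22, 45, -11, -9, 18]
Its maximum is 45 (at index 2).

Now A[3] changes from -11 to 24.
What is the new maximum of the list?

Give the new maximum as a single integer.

Answer: 45

Derivation:
Old max = 45 (at index 2)
Change: A[3] -11 -> 24
Changed element was NOT the old max.
  New max = max(old_max, new_val) = max(45, 24) = 45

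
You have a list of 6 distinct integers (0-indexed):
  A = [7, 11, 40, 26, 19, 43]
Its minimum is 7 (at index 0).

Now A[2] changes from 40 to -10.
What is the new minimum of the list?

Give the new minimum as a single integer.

Old min = 7 (at index 0)
Change: A[2] 40 -> -10
Changed element was NOT the old min.
  New min = min(old_min, new_val) = min(7, -10) = -10

Answer: -10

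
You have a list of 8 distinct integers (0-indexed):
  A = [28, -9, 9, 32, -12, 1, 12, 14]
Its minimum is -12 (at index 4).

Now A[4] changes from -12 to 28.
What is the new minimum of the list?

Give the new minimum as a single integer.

Old min = -12 (at index 4)
Change: A[4] -12 -> 28
Changed element WAS the min. Need to check: is 28 still <= all others?
  Min of remaining elements: -9
  New min = min(28, -9) = -9

Answer: -9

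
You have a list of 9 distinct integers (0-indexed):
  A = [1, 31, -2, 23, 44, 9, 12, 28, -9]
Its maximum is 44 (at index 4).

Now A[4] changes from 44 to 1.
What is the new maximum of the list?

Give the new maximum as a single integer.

Old max = 44 (at index 4)
Change: A[4] 44 -> 1
Changed element WAS the max -> may need rescan.
  Max of remaining elements: 31
  New max = max(1, 31) = 31

Answer: 31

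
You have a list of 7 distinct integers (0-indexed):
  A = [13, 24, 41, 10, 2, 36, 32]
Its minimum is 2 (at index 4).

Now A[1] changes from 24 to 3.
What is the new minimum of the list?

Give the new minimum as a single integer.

Answer: 2

Derivation:
Old min = 2 (at index 4)
Change: A[1] 24 -> 3
Changed element was NOT the old min.
  New min = min(old_min, new_val) = min(2, 3) = 2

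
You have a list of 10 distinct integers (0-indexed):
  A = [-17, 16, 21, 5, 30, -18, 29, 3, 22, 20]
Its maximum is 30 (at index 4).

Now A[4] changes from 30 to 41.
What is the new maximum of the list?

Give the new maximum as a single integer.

Answer: 41

Derivation:
Old max = 30 (at index 4)
Change: A[4] 30 -> 41
Changed element WAS the max -> may need rescan.
  Max of remaining elements: 29
  New max = max(41, 29) = 41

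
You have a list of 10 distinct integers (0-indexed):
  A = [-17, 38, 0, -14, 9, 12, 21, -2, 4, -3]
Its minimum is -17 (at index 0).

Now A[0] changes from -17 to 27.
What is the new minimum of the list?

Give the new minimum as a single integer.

Old min = -17 (at index 0)
Change: A[0] -17 -> 27
Changed element WAS the min. Need to check: is 27 still <= all others?
  Min of remaining elements: -14
  New min = min(27, -14) = -14

Answer: -14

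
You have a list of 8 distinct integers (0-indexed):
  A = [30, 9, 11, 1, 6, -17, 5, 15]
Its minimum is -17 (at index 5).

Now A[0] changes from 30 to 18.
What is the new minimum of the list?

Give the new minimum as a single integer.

Answer: -17

Derivation:
Old min = -17 (at index 5)
Change: A[0] 30 -> 18
Changed element was NOT the old min.
  New min = min(old_min, new_val) = min(-17, 18) = -17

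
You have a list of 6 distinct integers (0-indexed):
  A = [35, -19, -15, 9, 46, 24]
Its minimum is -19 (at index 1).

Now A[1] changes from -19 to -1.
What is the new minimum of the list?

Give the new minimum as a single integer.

Answer: -15

Derivation:
Old min = -19 (at index 1)
Change: A[1] -19 -> -1
Changed element WAS the min. Need to check: is -1 still <= all others?
  Min of remaining elements: -15
  New min = min(-1, -15) = -15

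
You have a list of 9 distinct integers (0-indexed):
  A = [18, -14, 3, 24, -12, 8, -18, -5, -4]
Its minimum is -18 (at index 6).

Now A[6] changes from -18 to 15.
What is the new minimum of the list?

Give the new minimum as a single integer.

Answer: -14

Derivation:
Old min = -18 (at index 6)
Change: A[6] -18 -> 15
Changed element WAS the min. Need to check: is 15 still <= all others?
  Min of remaining elements: -14
  New min = min(15, -14) = -14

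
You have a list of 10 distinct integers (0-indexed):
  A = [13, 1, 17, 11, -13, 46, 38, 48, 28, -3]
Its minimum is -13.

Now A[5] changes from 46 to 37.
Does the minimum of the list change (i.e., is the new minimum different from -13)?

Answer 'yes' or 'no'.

Answer: no

Derivation:
Old min = -13
Change: A[5] 46 -> 37
Changed element was NOT the min; min changes only if 37 < -13.
New min = -13; changed? no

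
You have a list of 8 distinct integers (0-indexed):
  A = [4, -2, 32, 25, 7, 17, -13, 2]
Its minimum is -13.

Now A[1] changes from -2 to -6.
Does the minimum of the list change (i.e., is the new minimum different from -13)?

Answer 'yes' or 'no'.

Old min = -13
Change: A[1] -2 -> -6
Changed element was NOT the min; min changes only if -6 < -13.
New min = -13; changed? no

Answer: no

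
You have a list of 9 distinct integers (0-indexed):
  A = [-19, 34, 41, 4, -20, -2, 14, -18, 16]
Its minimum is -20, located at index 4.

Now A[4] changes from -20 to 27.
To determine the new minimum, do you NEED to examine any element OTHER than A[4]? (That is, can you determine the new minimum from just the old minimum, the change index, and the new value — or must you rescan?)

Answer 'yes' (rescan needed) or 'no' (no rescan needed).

Answer: yes

Derivation:
Old min = -20 at index 4
Change at index 4: -20 -> 27
Index 4 WAS the min and new value 27 > old min -20. Must rescan other elements to find the new min.
Needs rescan: yes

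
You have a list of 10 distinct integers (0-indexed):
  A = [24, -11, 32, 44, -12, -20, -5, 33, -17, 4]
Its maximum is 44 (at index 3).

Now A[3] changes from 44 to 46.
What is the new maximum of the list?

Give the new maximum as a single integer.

Old max = 44 (at index 3)
Change: A[3] 44 -> 46
Changed element WAS the max -> may need rescan.
  Max of remaining elements: 33
  New max = max(46, 33) = 46

Answer: 46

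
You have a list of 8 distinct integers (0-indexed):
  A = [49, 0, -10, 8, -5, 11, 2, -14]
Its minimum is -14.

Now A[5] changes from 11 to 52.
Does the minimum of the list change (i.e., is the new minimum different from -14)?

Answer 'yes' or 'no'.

Old min = -14
Change: A[5] 11 -> 52
Changed element was NOT the min; min changes only if 52 < -14.
New min = -14; changed? no

Answer: no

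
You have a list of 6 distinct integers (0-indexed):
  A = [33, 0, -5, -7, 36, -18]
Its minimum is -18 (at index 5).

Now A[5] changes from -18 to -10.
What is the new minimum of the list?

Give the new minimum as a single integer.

Old min = -18 (at index 5)
Change: A[5] -18 -> -10
Changed element WAS the min. Need to check: is -10 still <= all others?
  Min of remaining elements: -7
  New min = min(-10, -7) = -10

Answer: -10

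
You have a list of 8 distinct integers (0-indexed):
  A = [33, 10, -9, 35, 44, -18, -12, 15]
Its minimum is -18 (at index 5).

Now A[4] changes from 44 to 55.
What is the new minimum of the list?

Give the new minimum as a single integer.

Answer: -18

Derivation:
Old min = -18 (at index 5)
Change: A[4] 44 -> 55
Changed element was NOT the old min.
  New min = min(old_min, new_val) = min(-18, 55) = -18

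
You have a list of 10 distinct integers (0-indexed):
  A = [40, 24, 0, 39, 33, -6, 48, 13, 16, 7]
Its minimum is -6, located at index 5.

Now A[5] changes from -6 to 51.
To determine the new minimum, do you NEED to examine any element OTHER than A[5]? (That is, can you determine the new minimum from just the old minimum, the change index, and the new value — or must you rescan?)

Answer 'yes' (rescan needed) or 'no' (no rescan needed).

Old min = -6 at index 5
Change at index 5: -6 -> 51
Index 5 WAS the min and new value 51 > old min -6. Must rescan other elements to find the new min.
Needs rescan: yes

Answer: yes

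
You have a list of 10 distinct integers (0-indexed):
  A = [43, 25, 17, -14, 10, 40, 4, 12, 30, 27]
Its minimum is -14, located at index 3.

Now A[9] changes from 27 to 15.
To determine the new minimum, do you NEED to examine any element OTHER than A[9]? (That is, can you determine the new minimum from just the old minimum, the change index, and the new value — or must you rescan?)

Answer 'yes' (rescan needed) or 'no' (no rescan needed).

Answer: no

Derivation:
Old min = -14 at index 3
Change at index 9: 27 -> 15
Index 9 was NOT the min. New min = min(-14, 15). No rescan of other elements needed.
Needs rescan: no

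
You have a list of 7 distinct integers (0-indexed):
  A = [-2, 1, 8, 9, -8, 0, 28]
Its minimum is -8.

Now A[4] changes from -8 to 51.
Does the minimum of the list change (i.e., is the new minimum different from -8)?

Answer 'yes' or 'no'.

Old min = -8
Change: A[4] -8 -> 51
Changed element was the min; new min must be rechecked.
New min = -2; changed? yes

Answer: yes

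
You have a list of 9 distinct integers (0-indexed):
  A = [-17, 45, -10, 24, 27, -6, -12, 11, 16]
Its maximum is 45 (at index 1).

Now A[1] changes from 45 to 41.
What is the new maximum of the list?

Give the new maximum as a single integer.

Answer: 41

Derivation:
Old max = 45 (at index 1)
Change: A[1] 45 -> 41
Changed element WAS the max -> may need rescan.
  Max of remaining elements: 27
  New max = max(41, 27) = 41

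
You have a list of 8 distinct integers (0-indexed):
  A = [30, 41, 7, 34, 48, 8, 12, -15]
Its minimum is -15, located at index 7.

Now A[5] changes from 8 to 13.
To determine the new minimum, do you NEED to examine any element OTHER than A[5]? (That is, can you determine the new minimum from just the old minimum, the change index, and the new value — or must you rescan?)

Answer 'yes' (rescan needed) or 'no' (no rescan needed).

Old min = -15 at index 7
Change at index 5: 8 -> 13
Index 5 was NOT the min. New min = min(-15, 13). No rescan of other elements needed.
Needs rescan: no

Answer: no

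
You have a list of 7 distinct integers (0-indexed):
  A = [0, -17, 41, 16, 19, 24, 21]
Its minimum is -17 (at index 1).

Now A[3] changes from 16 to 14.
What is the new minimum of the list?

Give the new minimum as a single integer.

Old min = -17 (at index 1)
Change: A[3] 16 -> 14
Changed element was NOT the old min.
  New min = min(old_min, new_val) = min(-17, 14) = -17

Answer: -17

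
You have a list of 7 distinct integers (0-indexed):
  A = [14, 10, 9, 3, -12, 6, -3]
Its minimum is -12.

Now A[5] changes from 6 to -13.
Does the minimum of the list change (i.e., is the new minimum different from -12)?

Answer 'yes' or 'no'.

Old min = -12
Change: A[5] 6 -> -13
Changed element was NOT the min; min changes only if -13 < -12.
New min = -13; changed? yes

Answer: yes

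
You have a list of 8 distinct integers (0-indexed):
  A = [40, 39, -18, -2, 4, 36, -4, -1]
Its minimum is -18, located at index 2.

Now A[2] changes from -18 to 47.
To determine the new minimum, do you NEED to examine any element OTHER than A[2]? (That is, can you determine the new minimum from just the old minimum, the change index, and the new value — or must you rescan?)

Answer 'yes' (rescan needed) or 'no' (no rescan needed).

Answer: yes

Derivation:
Old min = -18 at index 2
Change at index 2: -18 -> 47
Index 2 WAS the min and new value 47 > old min -18. Must rescan other elements to find the new min.
Needs rescan: yes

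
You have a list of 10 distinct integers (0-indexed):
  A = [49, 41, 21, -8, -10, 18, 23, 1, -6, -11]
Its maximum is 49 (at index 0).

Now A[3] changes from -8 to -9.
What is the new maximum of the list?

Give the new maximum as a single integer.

Answer: 49

Derivation:
Old max = 49 (at index 0)
Change: A[3] -8 -> -9
Changed element was NOT the old max.
  New max = max(old_max, new_val) = max(49, -9) = 49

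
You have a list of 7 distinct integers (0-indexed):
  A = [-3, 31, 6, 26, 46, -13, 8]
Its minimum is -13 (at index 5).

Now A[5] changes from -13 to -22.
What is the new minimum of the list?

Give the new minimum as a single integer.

Answer: -22

Derivation:
Old min = -13 (at index 5)
Change: A[5] -13 -> -22
Changed element WAS the min. Need to check: is -22 still <= all others?
  Min of remaining elements: -3
  New min = min(-22, -3) = -22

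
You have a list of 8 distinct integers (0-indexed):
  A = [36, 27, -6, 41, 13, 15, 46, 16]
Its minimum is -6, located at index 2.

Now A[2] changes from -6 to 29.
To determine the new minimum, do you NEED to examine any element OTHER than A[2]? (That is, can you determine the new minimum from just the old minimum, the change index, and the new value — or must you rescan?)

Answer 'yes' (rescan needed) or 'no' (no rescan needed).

Answer: yes

Derivation:
Old min = -6 at index 2
Change at index 2: -6 -> 29
Index 2 WAS the min and new value 29 > old min -6. Must rescan other elements to find the new min.
Needs rescan: yes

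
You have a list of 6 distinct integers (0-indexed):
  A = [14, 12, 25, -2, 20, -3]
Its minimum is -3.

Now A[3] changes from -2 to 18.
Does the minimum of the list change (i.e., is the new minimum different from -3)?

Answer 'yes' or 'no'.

Old min = -3
Change: A[3] -2 -> 18
Changed element was NOT the min; min changes only if 18 < -3.
New min = -3; changed? no

Answer: no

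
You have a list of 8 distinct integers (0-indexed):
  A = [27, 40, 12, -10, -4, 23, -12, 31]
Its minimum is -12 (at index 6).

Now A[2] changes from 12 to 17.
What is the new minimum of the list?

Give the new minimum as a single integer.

Answer: -12

Derivation:
Old min = -12 (at index 6)
Change: A[2] 12 -> 17
Changed element was NOT the old min.
  New min = min(old_min, new_val) = min(-12, 17) = -12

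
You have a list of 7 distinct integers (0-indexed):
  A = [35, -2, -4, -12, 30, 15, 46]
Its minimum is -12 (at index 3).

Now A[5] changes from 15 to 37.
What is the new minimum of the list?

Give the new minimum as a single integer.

Old min = -12 (at index 3)
Change: A[5] 15 -> 37
Changed element was NOT the old min.
  New min = min(old_min, new_val) = min(-12, 37) = -12

Answer: -12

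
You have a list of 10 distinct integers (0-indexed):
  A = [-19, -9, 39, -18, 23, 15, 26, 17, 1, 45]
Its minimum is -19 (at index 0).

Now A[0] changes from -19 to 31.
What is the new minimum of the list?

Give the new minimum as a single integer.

Old min = -19 (at index 0)
Change: A[0] -19 -> 31
Changed element WAS the min. Need to check: is 31 still <= all others?
  Min of remaining elements: -18
  New min = min(31, -18) = -18

Answer: -18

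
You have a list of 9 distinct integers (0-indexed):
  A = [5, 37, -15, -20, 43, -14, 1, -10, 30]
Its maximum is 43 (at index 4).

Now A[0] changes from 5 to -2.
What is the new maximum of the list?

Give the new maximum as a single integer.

Answer: 43

Derivation:
Old max = 43 (at index 4)
Change: A[0] 5 -> -2
Changed element was NOT the old max.
  New max = max(old_max, new_val) = max(43, -2) = 43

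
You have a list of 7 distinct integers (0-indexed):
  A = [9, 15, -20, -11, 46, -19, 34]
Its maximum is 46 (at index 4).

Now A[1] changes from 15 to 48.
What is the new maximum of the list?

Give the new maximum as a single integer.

Old max = 46 (at index 4)
Change: A[1] 15 -> 48
Changed element was NOT the old max.
  New max = max(old_max, new_val) = max(46, 48) = 48

Answer: 48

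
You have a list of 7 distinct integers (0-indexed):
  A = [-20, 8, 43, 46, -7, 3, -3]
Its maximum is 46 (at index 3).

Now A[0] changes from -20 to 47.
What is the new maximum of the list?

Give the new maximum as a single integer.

Answer: 47

Derivation:
Old max = 46 (at index 3)
Change: A[0] -20 -> 47
Changed element was NOT the old max.
  New max = max(old_max, new_val) = max(46, 47) = 47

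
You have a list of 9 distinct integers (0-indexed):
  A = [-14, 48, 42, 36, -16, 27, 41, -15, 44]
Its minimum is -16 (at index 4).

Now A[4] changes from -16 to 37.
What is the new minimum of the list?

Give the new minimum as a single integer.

Answer: -15

Derivation:
Old min = -16 (at index 4)
Change: A[4] -16 -> 37
Changed element WAS the min. Need to check: is 37 still <= all others?
  Min of remaining elements: -15
  New min = min(37, -15) = -15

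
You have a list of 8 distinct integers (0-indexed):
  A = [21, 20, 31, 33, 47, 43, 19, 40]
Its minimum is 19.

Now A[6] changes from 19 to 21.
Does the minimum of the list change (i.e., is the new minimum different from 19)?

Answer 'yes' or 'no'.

Old min = 19
Change: A[6] 19 -> 21
Changed element was the min; new min must be rechecked.
New min = 20; changed? yes

Answer: yes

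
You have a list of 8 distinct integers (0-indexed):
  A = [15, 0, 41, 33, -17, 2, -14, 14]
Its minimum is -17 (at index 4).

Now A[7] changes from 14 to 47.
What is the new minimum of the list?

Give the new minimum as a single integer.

Answer: -17

Derivation:
Old min = -17 (at index 4)
Change: A[7] 14 -> 47
Changed element was NOT the old min.
  New min = min(old_min, new_val) = min(-17, 47) = -17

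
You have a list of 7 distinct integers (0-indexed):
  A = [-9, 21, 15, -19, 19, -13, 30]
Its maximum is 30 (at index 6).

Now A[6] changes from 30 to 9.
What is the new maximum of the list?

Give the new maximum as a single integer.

Old max = 30 (at index 6)
Change: A[6] 30 -> 9
Changed element WAS the max -> may need rescan.
  Max of remaining elements: 21
  New max = max(9, 21) = 21

Answer: 21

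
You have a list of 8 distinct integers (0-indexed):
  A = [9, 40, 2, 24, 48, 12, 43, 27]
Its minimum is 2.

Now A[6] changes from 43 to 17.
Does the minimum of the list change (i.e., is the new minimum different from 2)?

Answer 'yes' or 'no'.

Answer: no

Derivation:
Old min = 2
Change: A[6] 43 -> 17
Changed element was NOT the min; min changes only if 17 < 2.
New min = 2; changed? no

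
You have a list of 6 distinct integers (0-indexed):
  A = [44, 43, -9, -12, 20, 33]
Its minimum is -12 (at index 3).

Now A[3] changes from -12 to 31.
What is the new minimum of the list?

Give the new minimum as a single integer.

Old min = -12 (at index 3)
Change: A[3] -12 -> 31
Changed element WAS the min. Need to check: is 31 still <= all others?
  Min of remaining elements: -9
  New min = min(31, -9) = -9

Answer: -9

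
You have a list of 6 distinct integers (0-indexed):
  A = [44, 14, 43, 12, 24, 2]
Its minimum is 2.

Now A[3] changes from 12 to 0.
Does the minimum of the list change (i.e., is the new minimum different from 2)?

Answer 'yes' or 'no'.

Answer: yes

Derivation:
Old min = 2
Change: A[3] 12 -> 0
Changed element was NOT the min; min changes only if 0 < 2.
New min = 0; changed? yes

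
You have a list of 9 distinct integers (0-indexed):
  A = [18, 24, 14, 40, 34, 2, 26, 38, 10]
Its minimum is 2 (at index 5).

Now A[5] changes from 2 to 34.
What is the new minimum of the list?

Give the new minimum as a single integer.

Old min = 2 (at index 5)
Change: A[5] 2 -> 34
Changed element WAS the min. Need to check: is 34 still <= all others?
  Min of remaining elements: 10
  New min = min(34, 10) = 10

Answer: 10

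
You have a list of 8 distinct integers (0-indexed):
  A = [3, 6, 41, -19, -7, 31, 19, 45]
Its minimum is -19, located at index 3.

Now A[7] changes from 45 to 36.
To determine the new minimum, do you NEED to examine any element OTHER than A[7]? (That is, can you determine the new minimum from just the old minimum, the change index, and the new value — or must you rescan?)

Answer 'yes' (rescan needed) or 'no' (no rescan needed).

Answer: no

Derivation:
Old min = -19 at index 3
Change at index 7: 45 -> 36
Index 7 was NOT the min. New min = min(-19, 36). No rescan of other elements needed.
Needs rescan: no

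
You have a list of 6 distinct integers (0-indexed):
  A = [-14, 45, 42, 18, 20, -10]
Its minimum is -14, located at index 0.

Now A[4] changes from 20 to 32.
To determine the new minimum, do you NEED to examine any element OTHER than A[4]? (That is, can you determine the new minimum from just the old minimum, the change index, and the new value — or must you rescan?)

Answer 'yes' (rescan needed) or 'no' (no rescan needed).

Old min = -14 at index 0
Change at index 4: 20 -> 32
Index 4 was NOT the min. New min = min(-14, 32). No rescan of other elements needed.
Needs rescan: no

Answer: no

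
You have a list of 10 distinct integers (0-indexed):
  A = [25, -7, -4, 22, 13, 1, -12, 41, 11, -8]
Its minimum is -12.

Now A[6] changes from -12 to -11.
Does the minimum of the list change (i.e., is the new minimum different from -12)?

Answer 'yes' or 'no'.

Old min = -12
Change: A[6] -12 -> -11
Changed element was the min; new min must be rechecked.
New min = -11; changed? yes

Answer: yes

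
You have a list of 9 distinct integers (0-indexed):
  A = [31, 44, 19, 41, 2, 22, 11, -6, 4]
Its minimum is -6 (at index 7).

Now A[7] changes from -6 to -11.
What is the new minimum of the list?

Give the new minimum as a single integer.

Old min = -6 (at index 7)
Change: A[7] -6 -> -11
Changed element WAS the min. Need to check: is -11 still <= all others?
  Min of remaining elements: 2
  New min = min(-11, 2) = -11

Answer: -11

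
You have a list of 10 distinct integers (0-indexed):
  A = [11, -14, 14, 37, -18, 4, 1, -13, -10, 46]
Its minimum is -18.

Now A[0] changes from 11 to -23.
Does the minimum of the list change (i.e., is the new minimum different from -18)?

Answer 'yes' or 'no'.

Answer: yes

Derivation:
Old min = -18
Change: A[0] 11 -> -23
Changed element was NOT the min; min changes only if -23 < -18.
New min = -23; changed? yes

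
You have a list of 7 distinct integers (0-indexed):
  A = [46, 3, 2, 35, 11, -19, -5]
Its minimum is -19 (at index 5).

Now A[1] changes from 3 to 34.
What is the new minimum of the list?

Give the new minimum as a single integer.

Answer: -19

Derivation:
Old min = -19 (at index 5)
Change: A[1] 3 -> 34
Changed element was NOT the old min.
  New min = min(old_min, new_val) = min(-19, 34) = -19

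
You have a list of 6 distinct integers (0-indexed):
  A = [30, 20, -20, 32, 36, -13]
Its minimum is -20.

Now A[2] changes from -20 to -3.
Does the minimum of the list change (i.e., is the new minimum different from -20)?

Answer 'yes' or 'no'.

Old min = -20
Change: A[2] -20 -> -3
Changed element was the min; new min must be rechecked.
New min = -13; changed? yes

Answer: yes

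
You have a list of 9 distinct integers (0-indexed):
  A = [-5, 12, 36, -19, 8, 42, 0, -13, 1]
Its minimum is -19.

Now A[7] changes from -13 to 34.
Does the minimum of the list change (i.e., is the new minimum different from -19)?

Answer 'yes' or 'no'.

Old min = -19
Change: A[7] -13 -> 34
Changed element was NOT the min; min changes only if 34 < -19.
New min = -19; changed? no

Answer: no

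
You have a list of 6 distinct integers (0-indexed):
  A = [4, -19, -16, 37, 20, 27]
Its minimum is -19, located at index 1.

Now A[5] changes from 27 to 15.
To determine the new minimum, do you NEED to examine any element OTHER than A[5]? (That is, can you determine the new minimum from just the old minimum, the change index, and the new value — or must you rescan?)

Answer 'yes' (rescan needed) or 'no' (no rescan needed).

Answer: no

Derivation:
Old min = -19 at index 1
Change at index 5: 27 -> 15
Index 5 was NOT the min. New min = min(-19, 15). No rescan of other elements needed.
Needs rescan: no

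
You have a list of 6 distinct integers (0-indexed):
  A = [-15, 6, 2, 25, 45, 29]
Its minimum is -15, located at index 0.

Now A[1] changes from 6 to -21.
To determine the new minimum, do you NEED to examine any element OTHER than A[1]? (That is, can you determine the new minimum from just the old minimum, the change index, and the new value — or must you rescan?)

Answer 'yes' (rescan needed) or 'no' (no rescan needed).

Old min = -15 at index 0
Change at index 1: 6 -> -21
Index 1 was NOT the min. New min = min(-15, -21). No rescan of other elements needed.
Needs rescan: no

Answer: no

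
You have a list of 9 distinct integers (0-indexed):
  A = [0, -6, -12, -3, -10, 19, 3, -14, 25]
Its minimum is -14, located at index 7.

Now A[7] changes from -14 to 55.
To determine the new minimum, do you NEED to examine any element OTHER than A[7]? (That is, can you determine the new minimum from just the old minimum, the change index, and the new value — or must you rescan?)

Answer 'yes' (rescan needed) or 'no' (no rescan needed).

Old min = -14 at index 7
Change at index 7: -14 -> 55
Index 7 WAS the min and new value 55 > old min -14. Must rescan other elements to find the new min.
Needs rescan: yes

Answer: yes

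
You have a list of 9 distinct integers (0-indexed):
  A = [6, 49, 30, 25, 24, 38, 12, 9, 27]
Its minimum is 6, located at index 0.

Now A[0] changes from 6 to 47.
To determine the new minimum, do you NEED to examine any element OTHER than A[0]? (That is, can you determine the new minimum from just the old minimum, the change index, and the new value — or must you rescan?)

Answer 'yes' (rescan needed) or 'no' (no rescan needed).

Answer: yes

Derivation:
Old min = 6 at index 0
Change at index 0: 6 -> 47
Index 0 WAS the min and new value 47 > old min 6. Must rescan other elements to find the new min.
Needs rescan: yes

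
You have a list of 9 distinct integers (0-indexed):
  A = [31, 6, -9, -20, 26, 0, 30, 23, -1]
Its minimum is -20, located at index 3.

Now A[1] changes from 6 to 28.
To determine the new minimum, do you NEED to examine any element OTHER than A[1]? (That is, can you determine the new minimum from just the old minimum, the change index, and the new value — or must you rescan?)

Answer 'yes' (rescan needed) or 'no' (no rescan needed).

Old min = -20 at index 3
Change at index 1: 6 -> 28
Index 1 was NOT the min. New min = min(-20, 28). No rescan of other elements needed.
Needs rescan: no

Answer: no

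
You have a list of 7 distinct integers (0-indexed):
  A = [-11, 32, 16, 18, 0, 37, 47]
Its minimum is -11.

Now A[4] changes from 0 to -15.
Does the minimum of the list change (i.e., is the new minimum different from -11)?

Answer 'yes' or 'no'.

Answer: yes

Derivation:
Old min = -11
Change: A[4] 0 -> -15
Changed element was NOT the min; min changes only if -15 < -11.
New min = -15; changed? yes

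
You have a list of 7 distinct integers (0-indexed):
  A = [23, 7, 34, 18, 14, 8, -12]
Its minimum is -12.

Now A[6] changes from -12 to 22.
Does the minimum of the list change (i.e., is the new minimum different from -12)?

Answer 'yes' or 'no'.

Old min = -12
Change: A[6] -12 -> 22
Changed element was the min; new min must be rechecked.
New min = 7; changed? yes

Answer: yes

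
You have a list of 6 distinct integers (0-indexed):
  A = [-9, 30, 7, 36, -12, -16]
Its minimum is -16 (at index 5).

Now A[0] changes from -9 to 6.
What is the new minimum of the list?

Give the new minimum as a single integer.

Old min = -16 (at index 5)
Change: A[0] -9 -> 6
Changed element was NOT the old min.
  New min = min(old_min, new_val) = min(-16, 6) = -16

Answer: -16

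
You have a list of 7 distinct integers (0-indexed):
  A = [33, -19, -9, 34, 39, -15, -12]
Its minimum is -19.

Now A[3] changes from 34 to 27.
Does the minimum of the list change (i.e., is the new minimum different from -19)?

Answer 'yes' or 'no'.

Answer: no

Derivation:
Old min = -19
Change: A[3] 34 -> 27
Changed element was NOT the min; min changes only if 27 < -19.
New min = -19; changed? no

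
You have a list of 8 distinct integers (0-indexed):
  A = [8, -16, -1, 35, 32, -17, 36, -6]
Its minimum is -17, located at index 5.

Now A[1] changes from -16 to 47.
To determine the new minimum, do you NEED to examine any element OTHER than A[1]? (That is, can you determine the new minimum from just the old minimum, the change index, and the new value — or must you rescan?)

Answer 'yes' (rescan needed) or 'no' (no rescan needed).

Answer: no

Derivation:
Old min = -17 at index 5
Change at index 1: -16 -> 47
Index 1 was NOT the min. New min = min(-17, 47). No rescan of other elements needed.
Needs rescan: no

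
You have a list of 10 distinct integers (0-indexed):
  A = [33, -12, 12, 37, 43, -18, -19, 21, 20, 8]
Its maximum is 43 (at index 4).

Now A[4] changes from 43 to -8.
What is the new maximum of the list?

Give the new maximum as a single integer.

Answer: 37

Derivation:
Old max = 43 (at index 4)
Change: A[4] 43 -> -8
Changed element WAS the max -> may need rescan.
  Max of remaining elements: 37
  New max = max(-8, 37) = 37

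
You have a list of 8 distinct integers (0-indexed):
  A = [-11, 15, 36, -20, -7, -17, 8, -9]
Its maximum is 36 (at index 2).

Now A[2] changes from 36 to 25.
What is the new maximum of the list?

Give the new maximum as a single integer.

Answer: 25

Derivation:
Old max = 36 (at index 2)
Change: A[2] 36 -> 25
Changed element WAS the max -> may need rescan.
  Max of remaining elements: 15
  New max = max(25, 15) = 25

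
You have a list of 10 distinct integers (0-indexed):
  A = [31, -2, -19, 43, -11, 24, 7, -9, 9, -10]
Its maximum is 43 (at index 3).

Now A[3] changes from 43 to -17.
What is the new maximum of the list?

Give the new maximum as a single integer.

Answer: 31

Derivation:
Old max = 43 (at index 3)
Change: A[3] 43 -> -17
Changed element WAS the max -> may need rescan.
  Max of remaining elements: 31
  New max = max(-17, 31) = 31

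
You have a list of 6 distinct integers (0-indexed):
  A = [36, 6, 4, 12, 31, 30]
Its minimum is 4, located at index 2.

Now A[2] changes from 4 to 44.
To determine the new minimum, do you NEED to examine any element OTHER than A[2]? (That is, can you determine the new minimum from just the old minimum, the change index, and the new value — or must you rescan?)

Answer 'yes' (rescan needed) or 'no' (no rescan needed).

Answer: yes

Derivation:
Old min = 4 at index 2
Change at index 2: 4 -> 44
Index 2 WAS the min and new value 44 > old min 4. Must rescan other elements to find the new min.
Needs rescan: yes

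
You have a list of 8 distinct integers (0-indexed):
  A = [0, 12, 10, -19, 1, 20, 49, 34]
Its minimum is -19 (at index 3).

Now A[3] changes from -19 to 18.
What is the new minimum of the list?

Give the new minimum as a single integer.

Answer: 0

Derivation:
Old min = -19 (at index 3)
Change: A[3] -19 -> 18
Changed element WAS the min. Need to check: is 18 still <= all others?
  Min of remaining elements: 0
  New min = min(18, 0) = 0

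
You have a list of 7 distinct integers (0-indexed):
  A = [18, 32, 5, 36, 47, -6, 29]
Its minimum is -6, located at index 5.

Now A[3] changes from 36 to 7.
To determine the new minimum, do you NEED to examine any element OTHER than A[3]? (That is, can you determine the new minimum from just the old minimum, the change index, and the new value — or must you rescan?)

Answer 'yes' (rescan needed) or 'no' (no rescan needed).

Old min = -6 at index 5
Change at index 3: 36 -> 7
Index 3 was NOT the min. New min = min(-6, 7). No rescan of other elements needed.
Needs rescan: no

Answer: no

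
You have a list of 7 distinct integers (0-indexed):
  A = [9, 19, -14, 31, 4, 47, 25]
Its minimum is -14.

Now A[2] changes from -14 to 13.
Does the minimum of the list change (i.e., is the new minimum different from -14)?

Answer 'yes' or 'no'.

Old min = -14
Change: A[2] -14 -> 13
Changed element was the min; new min must be rechecked.
New min = 4; changed? yes

Answer: yes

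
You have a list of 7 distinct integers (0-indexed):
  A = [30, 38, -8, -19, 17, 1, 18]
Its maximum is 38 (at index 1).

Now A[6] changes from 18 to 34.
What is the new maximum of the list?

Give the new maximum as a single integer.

Old max = 38 (at index 1)
Change: A[6] 18 -> 34
Changed element was NOT the old max.
  New max = max(old_max, new_val) = max(38, 34) = 38

Answer: 38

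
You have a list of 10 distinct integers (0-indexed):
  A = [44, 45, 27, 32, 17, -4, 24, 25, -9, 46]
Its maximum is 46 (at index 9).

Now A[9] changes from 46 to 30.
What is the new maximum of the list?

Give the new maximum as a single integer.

Old max = 46 (at index 9)
Change: A[9] 46 -> 30
Changed element WAS the max -> may need rescan.
  Max of remaining elements: 45
  New max = max(30, 45) = 45

Answer: 45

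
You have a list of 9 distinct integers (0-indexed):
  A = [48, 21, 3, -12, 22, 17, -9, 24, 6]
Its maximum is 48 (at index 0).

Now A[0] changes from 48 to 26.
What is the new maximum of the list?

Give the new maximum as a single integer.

Answer: 26

Derivation:
Old max = 48 (at index 0)
Change: A[0] 48 -> 26
Changed element WAS the max -> may need rescan.
  Max of remaining elements: 24
  New max = max(26, 24) = 26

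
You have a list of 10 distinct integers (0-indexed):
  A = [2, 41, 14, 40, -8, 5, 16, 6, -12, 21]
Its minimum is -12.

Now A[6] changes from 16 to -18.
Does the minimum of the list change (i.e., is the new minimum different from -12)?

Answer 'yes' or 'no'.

Old min = -12
Change: A[6] 16 -> -18
Changed element was NOT the min; min changes only if -18 < -12.
New min = -18; changed? yes

Answer: yes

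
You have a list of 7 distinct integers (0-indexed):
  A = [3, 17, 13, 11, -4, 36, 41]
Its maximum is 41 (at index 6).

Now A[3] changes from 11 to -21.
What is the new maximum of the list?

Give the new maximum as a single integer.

Old max = 41 (at index 6)
Change: A[3] 11 -> -21
Changed element was NOT the old max.
  New max = max(old_max, new_val) = max(41, -21) = 41

Answer: 41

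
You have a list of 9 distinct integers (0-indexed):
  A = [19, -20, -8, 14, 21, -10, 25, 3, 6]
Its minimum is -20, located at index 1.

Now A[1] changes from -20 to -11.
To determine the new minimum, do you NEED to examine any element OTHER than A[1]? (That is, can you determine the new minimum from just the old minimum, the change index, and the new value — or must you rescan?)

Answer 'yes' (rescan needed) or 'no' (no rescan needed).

Answer: yes

Derivation:
Old min = -20 at index 1
Change at index 1: -20 -> -11
Index 1 WAS the min and new value -11 > old min -20. Must rescan other elements to find the new min.
Needs rescan: yes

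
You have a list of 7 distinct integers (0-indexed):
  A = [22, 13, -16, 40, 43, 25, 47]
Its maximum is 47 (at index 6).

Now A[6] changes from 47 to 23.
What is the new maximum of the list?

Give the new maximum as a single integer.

Old max = 47 (at index 6)
Change: A[6] 47 -> 23
Changed element WAS the max -> may need rescan.
  Max of remaining elements: 43
  New max = max(23, 43) = 43

Answer: 43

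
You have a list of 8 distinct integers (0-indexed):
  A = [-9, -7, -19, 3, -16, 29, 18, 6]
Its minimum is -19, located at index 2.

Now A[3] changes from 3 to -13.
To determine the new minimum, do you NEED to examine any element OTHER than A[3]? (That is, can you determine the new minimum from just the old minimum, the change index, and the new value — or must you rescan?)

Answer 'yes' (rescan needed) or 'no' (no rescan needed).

Old min = -19 at index 2
Change at index 3: 3 -> -13
Index 3 was NOT the min. New min = min(-19, -13). No rescan of other elements needed.
Needs rescan: no

Answer: no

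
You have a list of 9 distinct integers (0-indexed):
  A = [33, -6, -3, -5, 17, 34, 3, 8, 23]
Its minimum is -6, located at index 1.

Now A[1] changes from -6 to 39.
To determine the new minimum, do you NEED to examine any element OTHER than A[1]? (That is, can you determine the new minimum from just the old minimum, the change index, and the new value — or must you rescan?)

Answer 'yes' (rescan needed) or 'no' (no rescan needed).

Answer: yes

Derivation:
Old min = -6 at index 1
Change at index 1: -6 -> 39
Index 1 WAS the min and new value 39 > old min -6. Must rescan other elements to find the new min.
Needs rescan: yes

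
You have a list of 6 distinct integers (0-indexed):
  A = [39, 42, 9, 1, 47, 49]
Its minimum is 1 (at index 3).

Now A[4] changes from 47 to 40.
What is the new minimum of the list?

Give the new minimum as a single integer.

Answer: 1

Derivation:
Old min = 1 (at index 3)
Change: A[4] 47 -> 40
Changed element was NOT the old min.
  New min = min(old_min, new_val) = min(1, 40) = 1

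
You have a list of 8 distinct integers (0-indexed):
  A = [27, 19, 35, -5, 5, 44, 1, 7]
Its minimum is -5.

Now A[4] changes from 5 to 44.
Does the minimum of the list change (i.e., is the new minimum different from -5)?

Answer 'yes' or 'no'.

Old min = -5
Change: A[4] 5 -> 44
Changed element was NOT the min; min changes only if 44 < -5.
New min = -5; changed? no

Answer: no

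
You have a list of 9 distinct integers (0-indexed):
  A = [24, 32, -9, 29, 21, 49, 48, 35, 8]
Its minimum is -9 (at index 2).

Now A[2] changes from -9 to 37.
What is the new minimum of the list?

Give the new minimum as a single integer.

Answer: 8

Derivation:
Old min = -9 (at index 2)
Change: A[2] -9 -> 37
Changed element WAS the min. Need to check: is 37 still <= all others?
  Min of remaining elements: 8
  New min = min(37, 8) = 8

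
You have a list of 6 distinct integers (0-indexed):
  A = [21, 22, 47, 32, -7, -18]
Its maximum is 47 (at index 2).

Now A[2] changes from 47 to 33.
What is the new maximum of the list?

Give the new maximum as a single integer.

Answer: 33

Derivation:
Old max = 47 (at index 2)
Change: A[2] 47 -> 33
Changed element WAS the max -> may need rescan.
  Max of remaining elements: 32
  New max = max(33, 32) = 33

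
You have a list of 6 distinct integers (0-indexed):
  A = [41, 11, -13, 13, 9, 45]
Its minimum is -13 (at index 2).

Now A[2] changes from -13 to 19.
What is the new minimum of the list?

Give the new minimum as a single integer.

Old min = -13 (at index 2)
Change: A[2] -13 -> 19
Changed element WAS the min. Need to check: is 19 still <= all others?
  Min of remaining elements: 9
  New min = min(19, 9) = 9

Answer: 9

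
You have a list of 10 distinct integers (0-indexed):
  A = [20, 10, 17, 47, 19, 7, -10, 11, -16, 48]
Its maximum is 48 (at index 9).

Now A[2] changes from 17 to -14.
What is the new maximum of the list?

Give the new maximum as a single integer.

Answer: 48

Derivation:
Old max = 48 (at index 9)
Change: A[2] 17 -> -14
Changed element was NOT the old max.
  New max = max(old_max, new_val) = max(48, -14) = 48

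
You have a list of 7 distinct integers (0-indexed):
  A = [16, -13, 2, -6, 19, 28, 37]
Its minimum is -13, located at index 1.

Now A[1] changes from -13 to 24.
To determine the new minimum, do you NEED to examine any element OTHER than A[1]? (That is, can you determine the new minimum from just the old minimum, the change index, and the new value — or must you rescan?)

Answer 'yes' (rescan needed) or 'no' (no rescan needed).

Answer: yes

Derivation:
Old min = -13 at index 1
Change at index 1: -13 -> 24
Index 1 WAS the min and new value 24 > old min -13. Must rescan other elements to find the new min.
Needs rescan: yes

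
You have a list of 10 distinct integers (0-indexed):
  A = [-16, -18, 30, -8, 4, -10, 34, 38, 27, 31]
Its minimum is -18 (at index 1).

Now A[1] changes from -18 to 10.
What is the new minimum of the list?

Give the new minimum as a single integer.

Answer: -16

Derivation:
Old min = -18 (at index 1)
Change: A[1] -18 -> 10
Changed element WAS the min. Need to check: is 10 still <= all others?
  Min of remaining elements: -16
  New min = min(10, -16) = -16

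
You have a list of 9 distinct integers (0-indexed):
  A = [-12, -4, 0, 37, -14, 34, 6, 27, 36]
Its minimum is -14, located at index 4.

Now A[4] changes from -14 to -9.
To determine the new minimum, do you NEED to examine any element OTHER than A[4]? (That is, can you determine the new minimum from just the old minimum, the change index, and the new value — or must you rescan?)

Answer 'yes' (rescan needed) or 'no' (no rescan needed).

Answer: yes

Derivation:
Old min = -14 at index 4
Change at index 4: -14 -> -9
Index 4 WAS the min and new value -9 > old min -14. Must rescan other elements to find the new min.
Needs rescan: yes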